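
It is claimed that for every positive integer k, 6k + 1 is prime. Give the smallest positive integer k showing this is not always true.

k = 4

Check each positive integer k in order until 6k + 1 is not prime.
For k = 1, 2, 3 the conclusion holds.
k = 4: 6k + 1 = 25 = 5 × 5, composite.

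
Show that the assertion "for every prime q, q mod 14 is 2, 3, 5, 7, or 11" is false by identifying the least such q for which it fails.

q = 13

Check each prime q in order until the claim fails.
For q = 2, 3, 5, 7, 11 the conclusion holds.
q = 13: 13 mod 14 = 13 — not in {2, 3, 5, 7, 11}.
Thus q = 13 disproves the claim, and no smaller q works.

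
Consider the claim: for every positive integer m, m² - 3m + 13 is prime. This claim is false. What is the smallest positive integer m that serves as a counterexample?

For m = 1, 2, 3, 4, …, 9, 10, 11 the conclusion holds.
m = 12: m² - 3m + 13 = 121 = 11 × 11, composite.
Thus m = 12 disproves the claim, and no smaller m works.

m = 12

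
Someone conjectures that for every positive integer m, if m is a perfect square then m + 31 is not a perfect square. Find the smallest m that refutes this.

m = 225

A counterexample is any positive integer m such that m is a perfect square but m + 31 is a perfect square; we check each in order.
For m = 1, 4, 9, 16, …, 144, 169, 196 the conclusion holds.
m = 225: 225 = 15² and 225 + 31 = 256 = 16².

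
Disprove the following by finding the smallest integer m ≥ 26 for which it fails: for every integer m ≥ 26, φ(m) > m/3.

m = 30

We need the least integer m ≥ 26 for which the claim fails.
For m = 26, 27, 28, 29 the conclusion holds.
m = 30: φ(30) = 8 and 30/3 = 10, so φ(30) ≤ 30/3.
Hence m = 30 is a counterexample.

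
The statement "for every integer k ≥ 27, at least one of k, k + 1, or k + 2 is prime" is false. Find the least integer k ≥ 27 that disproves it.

k = 32

Check each integer k ≥ 27 in order until k, k + 1, k + 2 are all composite.
For k = 27, 28, 29, 30, 31 the conclusion holds.
k = 32: 32 = 2 × 16; 33 = 3 × 11; 34 = 2 × 17 — all composite.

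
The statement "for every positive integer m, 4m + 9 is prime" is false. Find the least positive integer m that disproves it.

For m = 1, 2 the conclusion holds.
m = 3: 4m + 9 = 21 = 3 × 7, composite.
Thus m = 3 disproves the claim, and no smaller m works.

m = 3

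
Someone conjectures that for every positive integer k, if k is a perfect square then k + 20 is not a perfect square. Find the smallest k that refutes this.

We need the least positive integer k for which k is a perfect square but k + 20 is a perfect square.
For k = 1, 4, 9 the conclusion holds.
k = 16: 16 = 4² and 16 + 20 = 36 = 6².
Thus k = 16 disproves the claim, and no smaller k works.

k = 16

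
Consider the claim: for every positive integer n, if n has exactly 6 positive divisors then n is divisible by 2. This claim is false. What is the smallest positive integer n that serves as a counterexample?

A counterexample is any positive integer n such that n has exactly 6 positive divisors but n is not divisible by 2; we check each in order.
The first 6 eligible values, up to n = 44, all satisfy the conclusion.
n = 45: τ(45) = 6; 45 mod 2 = 1.

n = 45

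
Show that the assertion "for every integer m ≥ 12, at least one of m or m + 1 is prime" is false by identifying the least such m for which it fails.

m = 14

Check each integer m ≥ 12 in order until m, m + 1 are both composite.
m = 12: 13 is prime.
m = 13: 13 is prime.
m = 14: 14 = 2 × 7; 15 = 3 × 5 — both composite.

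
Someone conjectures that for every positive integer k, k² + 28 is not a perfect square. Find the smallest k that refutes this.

k = 6

The first 5 eligible values, up to k = 5, all satisfy the conclusion.
k = 6: 6² + 28 = 64 = 8², a perfect square.
Thus k = 6 disproves the claim, and no smaller k works.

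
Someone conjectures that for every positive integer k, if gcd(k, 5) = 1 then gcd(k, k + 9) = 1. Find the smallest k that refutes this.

k = 3

A counterexample is any positive integer k such that gcd(k, 5) = 1 but gcd(k, k + 9) > 1; we check each in order.
For k = 1, 2 the conclusion holds.
k = 3: gcd(3, 12) = 3.
So k = 3 is the smallest counterexample.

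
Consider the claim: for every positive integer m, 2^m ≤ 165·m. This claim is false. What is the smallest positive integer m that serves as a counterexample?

m = 11

We need the least positive integer m for which 2^m > 165·m.
For m = 1, 2, 3, 4, 5, 6, 7, 8, 9, 10 the conclusion holds.
m = 11: 2^m = 2048 and 165·m = 1815, so 2048 > 1815.
So m = 11 is the smallest counterexample.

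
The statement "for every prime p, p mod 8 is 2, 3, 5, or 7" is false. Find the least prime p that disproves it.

For p = 2, 3, 5, 7, 11, 13 the conclusion holds.
p = 17: 17 mod 8 = 1 — not in {2, 3, 5, 7}.
Hence p = 17 is a counterexample.

p = 17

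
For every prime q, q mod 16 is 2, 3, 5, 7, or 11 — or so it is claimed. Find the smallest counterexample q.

We need the least prime q for which the claim fails.
The first 5 eligible values, up to q = 11, all satisfy the conclusion.
q = 13: 13 mod 16 = 13 — not in {2, 3, 5, 7, 11}.
Hence q = 13 is a counterexample.

q = 13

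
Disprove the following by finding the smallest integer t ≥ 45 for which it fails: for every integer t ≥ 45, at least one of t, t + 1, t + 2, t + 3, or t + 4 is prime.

t = 45: 47 is prime.
t = 46: 47 is prime.
t = 47: 47 is prime.
t = 48: 48 = 2 × 24; 49 = 7 × 7; 50 = 2 × 25; 51 = 3 × 17; 52 = 2 × 26 — all composite.

t = 48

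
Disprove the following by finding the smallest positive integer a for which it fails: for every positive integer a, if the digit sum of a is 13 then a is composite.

a = 67

We need the least positive integer a for which the digit sum of a is 13 but a is prime.
a = 49: digit sum 13; 49 is composite.
a = 58: digit sum 13; 58 is composite.
a = 67: digit sum 13; 67 is prime, not composite.
Hence a = 67 is a counterexample.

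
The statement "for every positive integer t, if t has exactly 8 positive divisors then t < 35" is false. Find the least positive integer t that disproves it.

t = 40

A counterexample is any positive integer t such that t has exactly 8 positive divisors but the claim fails; we check each in order.
t = 24: τ(24) = 8; 24 < 35.
t = 30: τ(30) = 8; 30 < 35.
t = 40: τ(40) = 8; 40 ≥ 35.
Thus t = 40 disproves the claim, and no smaller t works.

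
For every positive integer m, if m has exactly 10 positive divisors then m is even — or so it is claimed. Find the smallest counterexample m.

m = 405

A counterexample is any positive integer m such that m has exactly 10 positive divisors but m is odd; we check each in order.
The first 9 eligible values, up to m = 368, all satisfy the conclusion.
m = 405: divisors of 405: 10 divisors; 405 is odd.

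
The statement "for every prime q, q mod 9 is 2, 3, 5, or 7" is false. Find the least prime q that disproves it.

A counterexample is any prime q such that the claim fails; we check each in order.
q = 2: 2 mod 9 = 2.
q = 3: 3 mod 9 = 3.
q = 5: 5 mod 9 = 5.
q = 7: 7 mod 9 = 7.
q = 11: 11 mod 9 = 2.
q = 13: 13 mod 9 = 4 — not in {2, 3, 5, 7}.
So q = 13 is the smallest counterexample.

q = 13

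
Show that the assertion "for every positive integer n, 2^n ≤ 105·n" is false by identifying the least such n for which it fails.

n = 11

For n = 1, 2, 3, 4, 5, 6, 7, 8, 9, 10 the conclusion holds.
n = 11: 2^n = 2048 and 105·n = 1155, so 2048 > 1155.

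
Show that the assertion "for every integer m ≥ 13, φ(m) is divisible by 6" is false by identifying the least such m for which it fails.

We need the least integer m ≥ 13 for which φ(m) is not divisible by 6.
For m = 13, 14 the conclusion holds.
m = 15: φ(15) = 8; 8 mod 6 = 2.
Thus m = 15 disproves the claim, and no smaller m works.

m = 15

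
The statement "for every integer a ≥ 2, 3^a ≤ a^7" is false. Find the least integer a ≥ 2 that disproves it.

A counterexample is any integer a ≥ 2 such that 3^a > a^7; we check each in order.
For a = 2, 3, 4, 5, …, 16, 17, 18 the conclusion holds.
a = 19: 3^a = 1162261467 and a^7 = 893871739, so 1162261467 > 893871739.

a = 19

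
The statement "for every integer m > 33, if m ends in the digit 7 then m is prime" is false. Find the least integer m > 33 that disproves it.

m = 57

m = 37: 37 ends in 7 and is prime.
m = 47: 47 ends in 7 and is prime.
m = 57: 57 ends in 7; 57 = 3 × 19, composite.
Hence m = 57 is a counterexample.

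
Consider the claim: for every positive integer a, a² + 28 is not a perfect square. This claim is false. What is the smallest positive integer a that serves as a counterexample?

The first 5 eligible values, up to a = 5, all satisfy the conclusion.
a = 6: 6² + 28 = 64 = 8², a perfect square.
So a = 6 is the smallest counterexample.

a = 6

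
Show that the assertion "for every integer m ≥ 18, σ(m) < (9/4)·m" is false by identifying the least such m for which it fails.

m = 24

The first 6 eligible values, up to m = 23, all satisfy the conclusion.
m = 24: σ(24) = 60; 60 ≥ 54.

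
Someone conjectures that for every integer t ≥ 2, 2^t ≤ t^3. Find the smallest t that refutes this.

We need the least integer t ≥ 2 for which 2^t > t^3.
For t = 2, 3, 4, 5, 6, 7, 8, 9 the conclusion holds.
t = 10: 2^t = 1024 and t^3 = 1000, so 1024 > 1000.
Thus t = 10 disproves the claim, and no smaller t works.

t = 10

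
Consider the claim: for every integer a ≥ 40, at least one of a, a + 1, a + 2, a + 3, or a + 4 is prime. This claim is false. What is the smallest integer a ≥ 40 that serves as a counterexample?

a = 48

For a = 40, 41, 42, 43, 44, 45, 46, 47 the conclusion holds.
a = 48: 48 = 2 × 24; 49 = 7 × 7; 50 = 2 × 25; 51 = 3 × 17; 52 = 2 × 26 — all composite.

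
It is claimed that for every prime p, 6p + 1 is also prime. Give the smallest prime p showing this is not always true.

p = 19

We need the least prime p for which 6p + 1 is not prime.
p = 2: 6p + 1 = 13, prime.
p = 3: 6p + 1 = 19, prime.
p = 5: 6p + 1 = 31, prime.
p = 7: 6p + 1 = 43, prime.
p = 11: 6p + 1 = 67, prime.
p = 13: 6p + 1 = 79, prime.
p = 17: 6p + 1 = 103, prime.
p = 19: 6p + 1 = 115 = 5 × 23, not prime.
So p = 19 is the smallest counterexample.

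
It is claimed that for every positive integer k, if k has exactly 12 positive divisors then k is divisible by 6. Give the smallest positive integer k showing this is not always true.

We need the least positive integer k for which k has exactly 12 positive divisors but k is not divisible by 6.
k = 60: τ(60) = 12; 60 mod 6 = 0.
k = 72: τ(72) = 12; 72 mod 6 = 0.
k = 84: τ(84) = 12; 84 mod 6 = 0.
k = 90: τ(90) = 12; 90 mod 6 = 0.
k = 96: τ(96) = 12; 96 mod 6 = 0.
k = 108: τ(108) = 12; 108 mod 6 = 0.
k = 126: τ(126) = 12; 126 mod 6 = 0.
k = 132: τ(132) = 12; 132 mod 6 = 0.
k = 140: τ(140) = 12; 140 mod 6 = 2.
Thus k = 140 disproves the claim, and no smaller k works.

k = 140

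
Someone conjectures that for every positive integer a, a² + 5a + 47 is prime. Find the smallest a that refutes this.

Check each positive integer a in order until a² + 5a + 47 is not prime.
The first 37 eligible values, up to a = 37, all satisfy the conclusion.
a = 38: a² + 5a + 47 = 1681 = 41 × 41, composite.

a = 38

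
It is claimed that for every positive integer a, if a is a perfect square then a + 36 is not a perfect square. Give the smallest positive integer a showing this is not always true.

a = 64

The first 7 eligible values, up to a = 49, all satisfy the conclusion.
a = 64: 64 = 8² and 64 + 36 = 100 = 10².
Hence a = 64 is a counterexample.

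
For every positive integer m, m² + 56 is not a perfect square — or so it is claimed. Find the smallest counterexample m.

We need the least positive integer m for which m² + 56 is a perfect square.
The first 4 eligible values, up to m = 4, all satisfy the conclusion.
m = 5: 5² + 56 = 81 = 9², a perfect square.
Thus m = 5 disproves the claim, and no smaller m works.

m = 5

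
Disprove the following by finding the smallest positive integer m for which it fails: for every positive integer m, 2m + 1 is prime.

m = 4

We need the least positive integer m for which 2m + 1 is not prime.
m = 1: 2m + 1 = 3, prime.
m = 2: 2m + 1 = 5, prime.
m = 3: 2m + 1 = 7, prime.
m = 4: 2m + 1 = 9 = 3 × 3, composite.
Hence m = 4 is a counterexample.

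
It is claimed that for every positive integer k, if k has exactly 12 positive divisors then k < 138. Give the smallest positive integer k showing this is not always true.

k = 140

We need the least positive integer k for which k has exactly 12 positive divisors but the claim fails.
k = 60: τ(60) = 12; 60 < 138.
k = 72: τ(72) = 12; 72 < 138.
k = 84: τ(84) = 12; 84 < 138.
k = 90: τ(90) = 12; 90 < 138.
k = 96: τ(96) = 12; 96 < 138.
k = 108: τ(108) = 12; 108 < 138.
k = 126: τ(126) = 12; 126 < 138.
k = 132: τ(132) = 12; 132 < 138.
k = 140: τ(140) = 12; 140 ≥ 138.
Hence k = 140 is a counterexample.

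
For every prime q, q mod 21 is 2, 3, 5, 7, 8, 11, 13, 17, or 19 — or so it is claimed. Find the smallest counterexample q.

q = 31

We need the least prime q for which the claim fails.
For q = 2, 3, 5, 7, 11, 13, 17, 19, 23, 29 the conclusion holds.
q = 31: 31 mod 21 = 10 — not in {2, 3, 5, 7, 8, 11, 13, 17, 19}.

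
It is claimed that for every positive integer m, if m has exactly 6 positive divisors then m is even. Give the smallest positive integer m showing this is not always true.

A counterexample is any positive integer m such that m has exactly 6 positive divisors but m is odd; we check each in order.
The first 6 eligible values, up to m = 44, all satisfy the conclusion.
m = 45: divisors of 45: 1, 3, 5, 9, 15, 45; 45 is odd.
So m = 45 is the smallest counterexample.

m = 45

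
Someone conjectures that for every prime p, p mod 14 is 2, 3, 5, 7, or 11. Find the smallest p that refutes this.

Check each prime p in order until the claim fails.
For p = 2, 3, 5, 7, 11 the conclusion holds.
p = 13: 13 mod 14 = 13 — not in {2, 3, 5, 7, 11}.

p = 13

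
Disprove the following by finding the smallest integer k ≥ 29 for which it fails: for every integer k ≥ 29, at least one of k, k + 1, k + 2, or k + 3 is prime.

k = 32

We need the least integer k ≥ 29 for which k, k + 1, k + 2, k + 3 are all composite.
For k = 29, 30, 31 the conclusion holds.
k = 32: 32 = 2 × 16; 33 = 3 × 11; 34 = 2 × 17; 35 = 5 × 7 — all composite.
So k = 32 is the smallest counterexample.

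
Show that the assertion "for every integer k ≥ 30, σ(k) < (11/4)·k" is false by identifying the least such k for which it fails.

Check each integer k ≥ 30 in order until the claim fails.
The first 30 eligible values, up to k = 59, all satisfy the conclusion.
k = 60: σ(60) = 168; 168 ≥ 165.
Hence k = 60 is a counterexample.

k = 60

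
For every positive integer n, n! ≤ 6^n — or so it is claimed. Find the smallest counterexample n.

We need the least positive integer n for which n! > 6^n.
For n = 1, 2, 3, 4, …, 11, 12, 13 the conclusion holds.
n = 14: n! = 87178291200 and 6^n = 78364164096, so 87178291200 > 78364164096.

n = 14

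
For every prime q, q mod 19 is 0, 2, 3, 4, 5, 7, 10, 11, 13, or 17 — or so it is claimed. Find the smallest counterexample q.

We need the least prime q for which the claim fails.
For q = 2, 3, 5, 7, 11, 13, 17, 19, 23, 29 the conclusion holds.
q = 31: 31 mod 19 = 12 — not in {0, 2, 3, 4, 5, 7, 10, 11, 13, 17}.

q = 31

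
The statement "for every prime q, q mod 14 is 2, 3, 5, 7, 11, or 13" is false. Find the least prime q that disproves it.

A counterexample is any prime q such that the claim fails; we check each in order.
The first 8 eligible values, up to q = 19, all satisfy the conclusion.
q = 23: 23 mod 14 = 9 — not in {2, 3, 5, 7, 11, 13}.
So q = 23 is the smallest counterexample.

q = 23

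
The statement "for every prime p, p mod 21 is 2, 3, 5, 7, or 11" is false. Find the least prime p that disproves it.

p = 13

The first 5 eligible values, up to p = 11, all satisfy the conclusion.
p = 13: 13 mod 21 = 13 — not in {2, 3, 5, 7, 11}.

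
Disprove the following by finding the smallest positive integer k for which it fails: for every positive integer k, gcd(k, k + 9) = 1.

A counterexample is any positive integer k such that gcd(k, k + 9) > 1; we check each in order.
For k = 1, 2 the conclusion holds.
k = 3: gcd(3, 12) = 3.

k = 3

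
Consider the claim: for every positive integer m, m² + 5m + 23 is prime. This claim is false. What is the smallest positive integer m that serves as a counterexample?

m = 14

Check each positive integer m in order until m² + 5m + 23 is not prime.
The first 13 eligible values, up to m = 13, all satisfy the conclusion.
m = 14: m² + 5m + 23 = 289 = 17 × 17, composite.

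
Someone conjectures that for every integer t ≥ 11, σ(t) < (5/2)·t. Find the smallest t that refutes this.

t = 24

A counterexample is any integer t ≥ 11 such that the claim fails; we check each in order.
For t = 11, 12, 13, 14, …, 21, 22, 23 the conclusion holds.
t = 24: σ(24) = 60; 60 ≥ 60.
Thus t = 24 disproves the claim, and no smaller t works.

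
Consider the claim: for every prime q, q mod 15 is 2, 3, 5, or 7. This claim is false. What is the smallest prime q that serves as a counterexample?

q = 11

The first 4 eligible values, up to q = 7, all satisfy the conclusion.
q = 11: 11 mod 15 = 11 — not in {2, 3, 5, 7}.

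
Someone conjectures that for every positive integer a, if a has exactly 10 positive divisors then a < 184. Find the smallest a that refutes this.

a = 208

A counterexample is any positive integer a such that a has exactly 10 positive divisors but the claim fails; we check each in order.
The first 5 eligible values, up to a = 176, all satisfy the conclusion.
a = 208: τ(208) = 10; 208 ≥ 184.
Thus a = 208 disproves the claim, and no smaller a works.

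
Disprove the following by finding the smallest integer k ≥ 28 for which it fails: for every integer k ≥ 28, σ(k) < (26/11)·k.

A counterexample is any integer k ≥ 28 such that the claim fails; we check each in order.
For k = 28, 29 the conclusion holds.
k = 30: σ(30) = 72; 72 ≥ 780/11.
Hence k = 30 is a counterexample.

k = 30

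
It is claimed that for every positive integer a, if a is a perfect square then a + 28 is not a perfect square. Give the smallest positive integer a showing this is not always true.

a = 36

a = 1: 1 + 28 = 29, not a perfect square.
a = 4: 4 + 28 = 32, not a perfect square.
a = 9: 9 + 28 = 37, not a perfect square.
a = 16: 16 + 28 = 44, not a perfect square.
a = 25: 25 + 28 = 53, not a perfect square.
a = 36: 36 = 6² and 36 + 28 = 64 = 8².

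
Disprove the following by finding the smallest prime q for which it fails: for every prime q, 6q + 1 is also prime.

For q = 2, 3, 5, 7, 11, 13, 17 the conclusion holds.
q = 19: 6q + 1 = 115 = 5 × 23, not prime.

q = 19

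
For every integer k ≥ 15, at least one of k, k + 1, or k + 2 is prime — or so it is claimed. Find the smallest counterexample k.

For k = 15, 16, 17, 18, 19 the conclusion holds.
k = 20: 20 = 2 × 10; 21 = 3 × 7; 22 = 2 × 11 — all composite.
Hence k = 20 is a counterexample.

k = 20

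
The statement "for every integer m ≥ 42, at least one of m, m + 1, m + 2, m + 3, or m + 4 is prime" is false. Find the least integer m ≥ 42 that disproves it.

m = 48

Check each integer m ≥ 42 in order until m, m + 1, m + 2, m + 3, m + 4 are all composite.
For m = 42, 43, 44, 45, 46, 47 the conclusion holds.
m = 48: 48 = 2 × 24; 49 = 7 × 7; 50 = 2 × 25; 51 = 3 × 17; 52 = 2 × 26 — all composite.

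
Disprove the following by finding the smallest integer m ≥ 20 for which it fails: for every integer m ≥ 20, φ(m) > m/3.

A counterexample is any integer m ≥ 20 such that the claim fails; we check each in order.
m = 20: φ(20) = 8 and 20/3 = 20/3, so φ(20) > 20/3.
m = 21: φ(21) = 12 and 21/3 = 7, so φ(21) > 21/3.
m = 22: φ(22) = 10 and 22/3 = 22/3, so φ(22) > 22/3.
m = 23: φ(23) = 22 and 23/3 = 23/3, so φ(23) > 23/3.
m = 24: φ(24) = 8 and 24/3 = 8, so φ(24) ≤ 24/3.
So m = 24 is the smallest counterexample.

m = 24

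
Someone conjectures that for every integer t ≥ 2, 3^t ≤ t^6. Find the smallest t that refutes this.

A counterexample is any integer t ≥ 2 such that 3^t > t^6; we check each in order.
For t = 2, 3, 4, 5, …, 12, 13, 14 the conclusion holds.
t = 15: 3^t = 14348907 and t^6 = 11390625, so 14348907 > 11390625.
So t = 15 is the smallest counterexample.

t = 15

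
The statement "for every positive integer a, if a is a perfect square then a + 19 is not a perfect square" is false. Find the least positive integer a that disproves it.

a = 81

For a = 1, 4, 9, 16, 25, 36, 49, 64 the conclusion holds.
a = 81: 81 = 9² and 81 + 19 = 100 = 10².
Hence a = 81 is a counterexample.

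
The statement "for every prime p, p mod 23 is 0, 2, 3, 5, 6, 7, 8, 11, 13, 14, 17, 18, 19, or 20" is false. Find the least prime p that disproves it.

p = 47

We need the least prime p for which the claim fails.
For p = 2, 3, 5, 7, …, 37, 41, 43 the conclusion holds.
p = 47: 47 mod 23 = 1 — not in {0, 2, 3, 5, 6, 7, 8, 11, 13, 14, 17, 18, 19, 20}.
So p = 47 is the smallest counterexample.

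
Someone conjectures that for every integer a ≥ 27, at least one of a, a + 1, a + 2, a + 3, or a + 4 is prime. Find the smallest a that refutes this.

We need the least integer a ≥ 27 for which a, a + 1, a + 2, a + 3, a + 4 are all composite.
The first 5 eligible values, up to a = 31, all satisfy the conclusion.
a = 32: 32 = 2 × 16; 33 = 3 × 11; 34 = 2 × 17; 35 = 5 × 7; 36 = 2 × 18 — all composite.

a = 32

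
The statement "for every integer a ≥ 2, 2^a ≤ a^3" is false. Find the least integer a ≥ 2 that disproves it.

A counterexample is any integer a ≥ 2 such that 2^a > a^3; we check each in order.
a = 2: 2^a = 4 and a^3 = 8, so 4 ≤ 8.
a = 3: 2^a = 8 and a^3 = 27, so 8 ≤ 27.
a = 4: 2^a = 16 and a^3 = 64, so 16 ≤ 64.
a = 5: 2^a = 32 and a^3 = 125, so 32 ≤ 125.
a = 6: 2^a = 64 and a^3 = 216, so 64 ≤ 216.
a = 7: 2^a = 128 and a^3 = 343, so 128 ≤ 343.
a = 8: 2^a = 256 and a^3 = 512, so 256 ≤ 512.
a = 9: 2^a = 512 and a^3 = 729, so 512 ≤ 729.
a = 10: 2^a = 1024 and a^3 = 1000, so 1024 > 1000.

a = 10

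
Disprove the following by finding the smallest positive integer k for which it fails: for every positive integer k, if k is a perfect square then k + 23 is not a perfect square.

k = 121

Check each positive integer k in order until k is a perfect square but k + 23 is a perfect square.
For k = 1, 4, 9, 16, 25, 36, 49, 64, 81, 100 the conclusion holds.
k = 121: 121 = 11² and 121 + 23 = 144 = 12².
So k = 121 is the smallest counterexample.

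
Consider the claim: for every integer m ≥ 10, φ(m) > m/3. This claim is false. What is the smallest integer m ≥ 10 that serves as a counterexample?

m = 10: φ(10) = 4 and 10/3 = 10/3, so φ(10) > 10/3.
m = 11: φ(11) = 10 and 11/3 = 11/3, so φ(11) > 11/3.
m = 12: φ(12) = 4 and 12/3 = 4, so φ(12) ≤ 12/3.
So m = 12 is the smallest counterexample.

m = 12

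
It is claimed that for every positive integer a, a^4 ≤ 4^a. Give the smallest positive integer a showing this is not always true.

a = 3

A counterexample is any positive integer a such that a^4 > 4^a; we check each in order.
For a = 1, 2 the conclusion holds.
a = 3: a^4 = 81 and 4^a = 64, so 81 > 64.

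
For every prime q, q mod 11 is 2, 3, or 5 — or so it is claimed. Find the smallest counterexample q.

Check each prime q in order until the claim fails.
q = 2: 2 mod 11 = 2.
q = 3: 3 mod 11 = 3.
q = 5: 5 mod 11 = 5.
q = 7: 7 mod 11 = 7 — not in {2, 3, 5}.

q = 7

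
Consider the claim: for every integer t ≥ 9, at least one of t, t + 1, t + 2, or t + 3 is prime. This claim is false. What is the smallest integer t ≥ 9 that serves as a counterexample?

For t = 9, 10, 11, 12, …, 21, 22, 23 the conclusion holds.
t = 24: 24 = 2 × 12; 25 = 5 × 5; 26 = 2 × 13; 27 = 3 × 9 — all composite.

t = 24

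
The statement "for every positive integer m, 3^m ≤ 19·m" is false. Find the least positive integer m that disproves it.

We need the least positive integer m for which 3^m > 19·m.
m = 1: 3^m = 3 and 19·m = 19, so 3 ≤ 19.
m = 2: 3^m = 9 and 19·m = 38, so 9 ≤ 38.
m = 3: 3^m = 27 and 19·m = 57, so 27 ≤ 57.
m = 4: 3^m = 81 and 19·m = 76, so 81 > 76.
So m = 4 is the smallest counterexample.

m = 4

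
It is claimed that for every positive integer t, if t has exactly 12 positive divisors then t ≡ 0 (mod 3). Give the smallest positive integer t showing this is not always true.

t = 140

Check each positive integer t in order until t has exactly 12 positive divisors but the claim fails.
The first 8 eligible values, up to t = 132, all satisfy the conclusion.
t = 140: τ(140) = 12; 140 ≡ 2 (mod 3).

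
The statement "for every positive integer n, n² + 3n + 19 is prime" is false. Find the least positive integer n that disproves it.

n = 15

For n = 1, 2, 3, 4, …, 12, 13, 14 the conclusion holds.
n = 15: n² + 3n + 19 = 289 = 17 × 17, composite.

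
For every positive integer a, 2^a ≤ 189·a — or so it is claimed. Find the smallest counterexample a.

a = 12

A counterexample is any positive integer a such that 2^a > 189·a; we check each in order.
For a = 1, 2, 3, 4, …, 9, 10, 11 the conclusion holds.
a = 12: 2^a = 4096 and 189·a = 2268, so 4096 > 2268.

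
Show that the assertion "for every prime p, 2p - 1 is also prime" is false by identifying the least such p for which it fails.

p = 5

A counterexample is any prime p such that 2p - 1 is not prime; we check each in order.
For p = 2, 3 the conclusion holds.
p = 5: 2p - 1 = 9 = 3 × 3, not prime.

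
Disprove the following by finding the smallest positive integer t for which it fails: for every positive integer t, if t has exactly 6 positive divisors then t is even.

t = 45

Check each positive integer t in order until t has exactly 6 positive divisors but t is odd.
t = 12: divisors of 12: 1, 2, 3, 4, 6, 12; 12 is even.
t = 18: divisors of 18: 1, 2, 3, 6, 9, 18; 18 is even.
t = 20: divisors of 20: 1, 2, 4, 5, 10, 20; 20 is even.
t = 28: divisors of 28: 1, 2, 4, 7, 14, 28; 28 is even.
t = 32: divisors of 32: 1, 2, 4, 8, 16, 32; 32 is even.
t = 44: divisors of 44: 1, 2, 4, 11, 22, 44; 44 is even.
t = 45: divisors of 45: 1, 3, 5, 9, 15, 45; 45 is odd.
Thus t = 45 disproves the claim, and no smaller t works.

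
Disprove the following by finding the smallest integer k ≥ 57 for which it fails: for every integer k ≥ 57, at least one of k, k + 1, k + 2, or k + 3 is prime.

k = 62

We need the least integer k ≥ 57 for which k, k + 1, k + 2, k + 3 are all composite.
The first 5 eligible values, up to k = 61, all satisfy the conclusion.
k = 62: 62 = 2 × 31; 63 = 3 × 21; 64 = 2 × 32; 65 = 5 × 13 — all composite.
Hence k = 62 is a counterexample.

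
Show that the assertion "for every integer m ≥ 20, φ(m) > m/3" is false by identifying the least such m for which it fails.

A counterexample is any integer m ≥ 20 such that the claim fails; we check each in order.
For m = 20, 21, 22, 23 the conclusion holds.
m = 24: φ(24) = 8 and 24/3 = 8, so φ(24) ≤ 24/3.

m = 24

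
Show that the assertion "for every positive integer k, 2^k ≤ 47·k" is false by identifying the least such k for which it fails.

The first 8 eligible values, up to k = 8, all satisfy the conclusion.
k = 9: 2^k = 512 and 47·k = 423, so 512 > 423.
So k = 9 is the smallest counterexample.

k = 9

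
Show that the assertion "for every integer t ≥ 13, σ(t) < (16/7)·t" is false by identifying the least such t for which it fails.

t = 24

Check each integer t ≥ 13 in order until the claim fails.
For t = 13, 14, 15, 16, …, 21, 22, 23 the conclusion holds.
t = 24: σ(24) = 60; 60 ≥ 384/7.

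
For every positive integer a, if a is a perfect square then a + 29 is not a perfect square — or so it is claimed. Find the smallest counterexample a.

For a = 1, 4, 9, 16, …, 121, 144, 169 the conclusion holds.
a = 196: 196 = 14² and 196 + 29 = 225 = 15².
Thus a = 196 disproves the claim, and no smaller a works.

a = 196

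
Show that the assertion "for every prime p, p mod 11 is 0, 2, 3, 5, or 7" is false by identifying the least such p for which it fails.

p = 17

We need the least prime p for which the claim fails.
For p = 2, 3, 5, 7, 11, 13 the conclusion holds.
p = 17: 17 mod 11 = 6 — not in {0, 2, 3, 5, 7}.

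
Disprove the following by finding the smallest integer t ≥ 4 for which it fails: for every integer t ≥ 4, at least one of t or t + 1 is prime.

A counterexample is any integer t ≥ 4 such that t, t + 1 are both composite; we check each in order.
t = 4: 5 is prime.
t = 5: 5 is prime.
t = 6: 7 is prime.
t = 7: 7 is prime.
t = 8: 8 = 2 × 4; 9 = 3 × 3 — both composite.

t = 8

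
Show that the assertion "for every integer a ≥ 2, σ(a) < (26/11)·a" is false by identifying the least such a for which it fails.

The first 22 eligible values, up to a = 23, all satisfy the conclusion.
a = 24: σ(24) = 60; 60 ≥ 624/11.

a = 24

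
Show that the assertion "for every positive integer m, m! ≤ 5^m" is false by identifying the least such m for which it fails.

m = 12

A counterexample is any positive integer m such that m! > 5^m; we check each in order.
The first 11 eligible values, up to m = 11, all satisfy the conclusion.
m = 12: m! = 479001600 and 5^m = 244140625, so 479001600 > 244140625.
Hence m = 12 is a counterexample.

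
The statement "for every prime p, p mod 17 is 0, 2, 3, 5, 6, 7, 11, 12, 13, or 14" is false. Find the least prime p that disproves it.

A counterexample is any prime p such that the claim fails; we check each in order.
For p = 2, 3, 5, 7, …, 31, 37, 41 the conclusion holds.
p = 43: 43 mod 17 = 9 — not in {0, 2, 3, 5, 6, 7, 11, 12, 13, 14}.

p = 43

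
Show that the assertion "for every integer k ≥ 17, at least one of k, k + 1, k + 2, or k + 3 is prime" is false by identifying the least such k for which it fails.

We need the least integer k ≥ 17 for which k, k + 1, k + 2, k + 3 are all composite.
k = 17: 17 is prime.
k = 18: 19 is prime.
k = 19: 19 is prime.
k = 20: 23 is prime.
k = 21: 23 is prime.
k = 22: 23 is prime.
k = 23: 23 is prime.
k = 24: 24 = 2 × 12; 25 = 5 × 5; 26 = 2 × 13; 27 = 3 × 9 — all composite.

k = 24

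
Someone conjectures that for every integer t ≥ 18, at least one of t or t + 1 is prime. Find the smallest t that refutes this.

t = 20

We need the least integer t ≥ 18 for which t, t + 1 are both composite.
For t = 18, 19 the conclusion holds.
t = 20: 20 = 2 × 10; 21 = 3 × 7 — both composite.
So t = 20 is the smallest counterexample.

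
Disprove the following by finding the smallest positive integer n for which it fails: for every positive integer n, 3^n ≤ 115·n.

n = 6

Check each positive integer n in order until 3^n > 115·n.
For n = 1, 2, 3, 4, 5 the conclusion holds.
n = 6: 3^n = 729 and 115·n = 690, so 729 > 690.
Hence n = 6 is a counterexample.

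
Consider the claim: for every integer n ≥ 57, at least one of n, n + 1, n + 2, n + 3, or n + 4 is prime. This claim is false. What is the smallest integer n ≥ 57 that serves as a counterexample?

n = 62

A counterexample is any integer n ≥ 57 such that n, n + 1, n + 2, n + 3, n + 4 are all composite; we check each in order.
The first 5 eligible values, up to n = 61, all satisfy the conclusion.
n = 62: 62 = 2 × 31; 63 = 3 × 21; 64 = 2 × 32; 65 = 5 × 13; 66 = 2 × 33 — all composite.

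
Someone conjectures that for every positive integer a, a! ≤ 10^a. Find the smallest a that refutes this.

a = 25

Check each positive integer a in order until a! > 10^a.
The first 24 eligible values, up to a = 24, all satisfy the conclusion.
a = 25: a! = 15511210043330985984000000 and 10^a = 10000000000000000000000000, so 15511210043330985984000000 > 10000000000000000000000000.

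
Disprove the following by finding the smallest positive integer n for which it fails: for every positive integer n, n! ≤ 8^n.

n = 20

We need the least positive integer n for which n! > 8^n.
The first 19 eligible values, up to n = 19, all satisfy the conclusion.
n = 20: n! = 2432902008176640000 and 8^n = 1152921504606846976, so 2432902008176640000 > 1152921504606846976.
So n = 20 is the smallest counterexample.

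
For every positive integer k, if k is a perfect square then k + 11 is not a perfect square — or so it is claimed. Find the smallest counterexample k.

k = 25

k = 1: 1 + 11 = 12, not a perfect square.
k = 4: 4 + 11 = 15, not a perfect square.
k = 9: 9 + 11 = 20, not a perfect square.
k = 16: 16 + 11 = 27, not a perfect square.
k = 25: 25 = 5² and 25 + 11 = 36 = 6².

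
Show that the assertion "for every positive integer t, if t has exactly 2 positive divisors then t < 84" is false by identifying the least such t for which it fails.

For t = 2, 3, 5, 7, …, 73, 79, 83 the conclusion holds.
t = 89: τ(89) = 2; 89 ≥ 84.

t = 89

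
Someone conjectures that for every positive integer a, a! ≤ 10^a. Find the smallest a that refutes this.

The first 24 eligible values, up to a = 24, all satisfy the conclusion.
a = 25: a! = 15511210043330985984000000 and 10^a = 10000000000000000000000000, so 15511210043330985984000000 > 10000000000000000000000000.
Hence a = 25 is a counterexample.

a = 25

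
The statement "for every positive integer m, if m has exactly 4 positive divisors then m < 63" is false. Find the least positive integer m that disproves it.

m = 65

We need the least positive integer m for which m has exactly 4 positive divisors but the claim fails.
For m = 6, 8, 10, 14, …, 57, 58, 62 the conclusion holds.
m = 65: τ(65) = 4; 65 ≥ 63.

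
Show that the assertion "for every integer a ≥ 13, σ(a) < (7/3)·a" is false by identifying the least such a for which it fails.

a = 24

A counterexample is any integer a ≥ 13 such that the claim fails; we check each in order.
The first 11 eligible values, up to a = 23, all satisfy the conclusion.
a = 24: σ(24) = 60; 60 ≥ 56.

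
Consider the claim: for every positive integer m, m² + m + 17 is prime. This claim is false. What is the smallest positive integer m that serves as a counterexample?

We need the least positive integer m for which m² + m + 17 is not prime.
For m = 1, 2, 3, 4, …, 13, 14, 15 the conclusion holds.
m = 16: m² + m + 17 = 289 = 17 × 17, composite.

m = 16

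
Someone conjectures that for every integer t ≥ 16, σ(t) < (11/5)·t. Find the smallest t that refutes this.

t = 24

A counterexample is any integer t ≥ 16 such that the claim fails; we check each in order.
t = 16: σ(16) = 31; 31 < 176/5.
t = 17: σ(17) = 18; 18 < 187/5.
t = 18: σ(18) = 39; 39 < 198/5.
t = 19: σ(19) = 20; 20 < 209/5.
t = 20: σ(20) = 42; 42 < 44.
t = 21: σ(21) = 32; 32 < 231/5.
t = 22: σ(22) = 36; 36 < 242/5.
t = 23: σ(23) = 24; 24 < 253/5.
t = 24: σ(24) = 60; 60 ≥ 264/5.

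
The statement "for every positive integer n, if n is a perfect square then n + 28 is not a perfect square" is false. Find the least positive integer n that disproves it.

n = 36

A counterexample is any positive integer n such that n is a perfect square but n + 28 is a perfect square; we check each in order.
The first 5 eligible values, up to n = 25, all satisfy the conclusion.
n = 36: 36 = 6² and 36 + 28 = 64 = 8².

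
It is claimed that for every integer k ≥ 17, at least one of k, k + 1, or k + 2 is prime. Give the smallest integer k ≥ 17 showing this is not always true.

k = 20

A counterexample is any integer k ≥ 17 such that k, k + 1, k + 2 are all composite; we check each in order.
k = 17: 17 is prime.
k = 18: 19 is prime.
k = 19: 19 is prime.
k = 20: 20 = 2 × 10; 21 = 3 × 7; 22 = 2 × 11 — all composite.
Thus k = 20 disproves the claim, and no smaller k works.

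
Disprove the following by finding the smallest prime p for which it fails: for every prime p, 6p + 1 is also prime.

Check each prime p in order until 6p + 1 is not prime.
For p = 2, 3, 5, 7, 11, 13, 17 the conclusion holds.
p = 19: 6p + 1 = 115 = 5 × 23, not prime.

p = 19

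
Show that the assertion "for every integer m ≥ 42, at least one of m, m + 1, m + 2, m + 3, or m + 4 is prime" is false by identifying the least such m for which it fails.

We need the least integer m ≥ 42 for which m, m + 1, m + 2, m + 3, m + 4 are all composite.
For m = 42, 43, 44, 45, 46, 47 the conclusion holds.
m = 48: 48 = 2 × 24; 49 = 7 × 7; 50 = 2 × 25; 51 = 3 × 17; 52 = 2 × 26 — all composite.

m = 48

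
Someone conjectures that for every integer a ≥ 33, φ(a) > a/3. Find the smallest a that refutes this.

a = 36

Check each integer a ≥ 33 in order until the claim fails.
For a = 33, 34, 35 the conclusion holds.
a = 36: φ(36) = 12 and 36/3 = 12, so φ(36) ≤ 36/3.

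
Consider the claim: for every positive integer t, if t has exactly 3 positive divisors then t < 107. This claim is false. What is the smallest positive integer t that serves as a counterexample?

We need the least positive integer t for which t has exactly 3 positive divisors but the claim fails.
t = 4: τ(4) = 3; 4 < 107.
t = 9: τ(9) = 3; 9 < 107.
t = 25: τ(25) = 3; 25 < 107.
t = 49: τ(49) = 3; 49 < 107.
t = 121: τ(121) = 3; 121 ≥ 107.

t = 121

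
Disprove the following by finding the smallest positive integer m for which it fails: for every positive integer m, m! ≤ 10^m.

For m = 1, 2, 3, 4, …, 22, 23, 24 the conclusion holds.
m = 25: m! = 15511210043330985984000000 and 10^m = 10000000000000000000000000, so 15511210043330985984000000 > 10000000000000000000000000.

m = 25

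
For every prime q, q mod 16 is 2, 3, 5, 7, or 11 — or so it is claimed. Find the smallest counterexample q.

Check each prime q in order until the claim fails.
For q = 2, 3, 5, 7, 11 the conclusion holds.
q = 13: 13 mod 16 = 13 — not in {2, 3, 5, 7, 11}.
Hence q = 13 is a counterexample.

q = 13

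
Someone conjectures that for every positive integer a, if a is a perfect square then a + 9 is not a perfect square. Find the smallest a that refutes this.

a = 16

We need the least positive integer a for which a is a perfect square but a + 9 is a perfect square.
a = 1: 1 + 9 = 10, not a perfect square.
a = 4: 4 + 9 = 13, not a perfect square.
a = 9: 9 + 9 = 18, not a perfect square.
a = 16: 16 = 4² and 16 + 9 = 25 = 5².
So a = 16 is the smallest counterexample.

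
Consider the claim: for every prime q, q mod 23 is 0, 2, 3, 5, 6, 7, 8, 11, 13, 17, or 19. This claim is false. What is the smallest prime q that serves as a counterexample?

q = 37

Check each prime q in order until the claim fails.
The first 11 eligible values, up to q = 31, all satisfy the conclusion.
q = 37: 37 mod 23 = 14 — not in {0, 2, 3, 5, 6, 7, 8, 11, 13, 17, 19}.
So q = 37 is the smallest counterexample.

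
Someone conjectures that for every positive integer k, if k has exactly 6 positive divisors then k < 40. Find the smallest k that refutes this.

k = 44

A counterexample is any positive integer k such that k has exactly 6 positive divisors but the claim fails; we check each in order.
k = 12: τ(12) = 6; 12 < 40.
k = 18: τ(18) = 6; 18 < 40.
k = 20: τ(20) = 6; 20 < 40.
k = 28: τ(28) = 6; 28 < 40.
k = 32: τ(32) = 6; 32 < 40.
k = 44: τ(44) = 6; 44 ≥ 40.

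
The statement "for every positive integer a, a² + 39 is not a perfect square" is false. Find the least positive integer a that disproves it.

a = 5

A counterexample is any positive integer a such that a² + 39 is a perfect square; we check each in order.
The first 4 eligible values, up to a = 4, all satisfy the conclusion.
a = 5: 5² + 39 = 64 = 8², a perfect square.
Hence a = 5 is a counterexample.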